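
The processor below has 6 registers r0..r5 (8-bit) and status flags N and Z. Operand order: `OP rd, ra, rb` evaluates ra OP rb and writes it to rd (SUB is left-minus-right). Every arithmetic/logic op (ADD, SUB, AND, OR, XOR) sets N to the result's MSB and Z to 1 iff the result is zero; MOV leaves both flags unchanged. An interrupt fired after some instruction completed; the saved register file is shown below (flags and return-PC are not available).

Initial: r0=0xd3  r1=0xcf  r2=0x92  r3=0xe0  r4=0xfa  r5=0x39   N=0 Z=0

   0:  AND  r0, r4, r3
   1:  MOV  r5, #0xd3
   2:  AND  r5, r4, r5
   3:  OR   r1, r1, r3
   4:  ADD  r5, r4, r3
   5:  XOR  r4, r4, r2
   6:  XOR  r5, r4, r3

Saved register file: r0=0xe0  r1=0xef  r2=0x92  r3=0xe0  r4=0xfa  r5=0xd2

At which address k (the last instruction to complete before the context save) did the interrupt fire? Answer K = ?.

K = 3

after  0: r0=0xe0 r1=0xcf r2=0x92 r3=0xe0 r4=0xfa r5=0x39  N=1 Z=0
after  1: r0=0xe0 r1=0xcf r2=0x92 r3=0xe0 r4=0xfa r5=0xd3  N=1 Z=0
after  2: r0=0xe0 r1=0xcf r2=0x92 r3=0xe0 r4=0xfa r5=0xd2  N=1 Z=0
after  3: r0=0xe0 r1=0xef r2=0x92 r3=0xe0 r4=0xfa r5=0xd2  N=1 Z=0
-- IRQ taken; context saved, return-PC = 4 --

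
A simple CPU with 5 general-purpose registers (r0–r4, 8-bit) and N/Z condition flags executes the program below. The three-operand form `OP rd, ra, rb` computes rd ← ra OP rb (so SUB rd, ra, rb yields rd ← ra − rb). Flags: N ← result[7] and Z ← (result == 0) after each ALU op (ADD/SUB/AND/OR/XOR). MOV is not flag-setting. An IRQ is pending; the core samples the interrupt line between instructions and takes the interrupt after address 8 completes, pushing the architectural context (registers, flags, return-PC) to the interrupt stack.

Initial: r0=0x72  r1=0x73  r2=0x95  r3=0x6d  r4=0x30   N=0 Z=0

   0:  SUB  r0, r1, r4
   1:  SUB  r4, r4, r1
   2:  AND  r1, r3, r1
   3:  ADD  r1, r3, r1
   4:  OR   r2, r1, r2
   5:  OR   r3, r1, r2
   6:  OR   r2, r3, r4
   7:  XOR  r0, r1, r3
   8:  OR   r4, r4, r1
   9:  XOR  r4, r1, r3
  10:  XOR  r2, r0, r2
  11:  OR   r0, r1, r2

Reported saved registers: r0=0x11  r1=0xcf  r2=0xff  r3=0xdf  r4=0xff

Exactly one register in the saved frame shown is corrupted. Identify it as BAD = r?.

after  0: r0=0x43 r1=0x73 r2=0x95 r3=0x6d r4=0x30  N=0 Z=0
after  1: r0=0x43 r1=0x73 r2=0x95 r3=0x6d r4=0xbd  N=1 Z=0
after  2: r0=0x43 r1=0x61 r2=0x95 r3=0x6d r4=0xbd  N=0 Z=0
after  3: r0=0x43 r1=0xce r2=0x95 r3=0x6d r4=0xbd  N=1 Z=0
after  4: r0=0x43 r1=0xce r2=0xdf r3=0x6d r4=0xbd  N=1 Z=0
after  5: r0=0x43 r1=0xce r2=0xdf r3=0xdf r4=0xbd  N=1 Z=0
after  6: r0=0x43 r1=0xce r2=0xff r3=0xdf r4=0xbd  N=1 Z=0
after  7: r0=0x11 r1=0xce r2=0xff r3=0xdf r4=0xbd  N=0 Z=0
after  8: r0=0x11 r1=0xce r2=0xff r3=0xdf r4=0xff  N=1 Z=0
-- IRQ taken; context saved, return-PC = 9 --
mismatch: r1: reported 0xcf vs actual 0xce

BAD = r1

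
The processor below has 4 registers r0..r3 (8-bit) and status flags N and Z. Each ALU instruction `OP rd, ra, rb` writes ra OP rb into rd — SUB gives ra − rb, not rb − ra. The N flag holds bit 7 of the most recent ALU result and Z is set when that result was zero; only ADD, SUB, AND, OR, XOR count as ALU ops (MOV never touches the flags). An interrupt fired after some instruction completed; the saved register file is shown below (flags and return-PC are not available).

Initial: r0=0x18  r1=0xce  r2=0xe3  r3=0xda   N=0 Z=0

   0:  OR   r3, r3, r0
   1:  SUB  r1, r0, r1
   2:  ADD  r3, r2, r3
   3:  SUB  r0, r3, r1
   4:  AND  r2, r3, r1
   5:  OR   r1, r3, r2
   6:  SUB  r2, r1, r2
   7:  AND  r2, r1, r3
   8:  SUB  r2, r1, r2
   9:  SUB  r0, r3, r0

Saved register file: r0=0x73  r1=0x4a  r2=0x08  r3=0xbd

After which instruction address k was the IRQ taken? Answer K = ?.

after  0: r0=0x18 r1=0xce r2=0xe3 r3=0xda  N=1 Z=0
after  1: r0=0x18 r1=0x4a r2=0xe3 r3=0xda  N=0 Z=0
after  2: r0=0x18 r1=0x4a r2=0xe3 r3=0xbd  N=1 Z=0
after  3: r0=0x73 r1=0x4a r2=0xe3 r3=0xbd  N=0 Z=0
after  4: r0=0x73 r1=0x4a r2=0x08 r3=0xbd  N=0 Z=0
-- IRQ taken; context saved, return-PC = 5 --

K = 4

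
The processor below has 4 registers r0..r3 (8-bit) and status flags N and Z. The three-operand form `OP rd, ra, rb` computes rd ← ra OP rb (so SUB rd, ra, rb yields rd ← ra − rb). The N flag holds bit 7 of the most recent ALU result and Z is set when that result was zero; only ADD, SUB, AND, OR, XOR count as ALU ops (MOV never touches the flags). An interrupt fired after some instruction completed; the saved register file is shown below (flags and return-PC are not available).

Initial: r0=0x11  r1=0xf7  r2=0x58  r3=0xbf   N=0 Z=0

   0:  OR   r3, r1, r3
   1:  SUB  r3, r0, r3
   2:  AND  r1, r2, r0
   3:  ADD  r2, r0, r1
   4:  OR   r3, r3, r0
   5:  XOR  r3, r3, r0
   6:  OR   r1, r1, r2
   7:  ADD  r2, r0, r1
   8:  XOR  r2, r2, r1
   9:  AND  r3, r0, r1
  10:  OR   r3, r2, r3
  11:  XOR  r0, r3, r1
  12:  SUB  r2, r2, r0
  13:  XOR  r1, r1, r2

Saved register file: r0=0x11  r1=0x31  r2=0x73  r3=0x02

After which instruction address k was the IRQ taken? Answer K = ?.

K = 8

after  0: r0=0x11 r1=0xf7 r2=0x58 r3=0xff  N=1 Z=0
after  1: r0=0x11 r1=0xf7 r2=0x58 r3=0x12  N=0 Z=0
after  2: r0=0x11 r1=0x10 r2=0x58 r3=0x12  N=0 Z=0
after  3: r0=0x11 r1=0x10 r2=0x21 r3=0x12  N=0 Z=0
after  4: r0=0x11 r1=0x10 r2=0x21 r3=0x13  N=0 Z=0
after  5: r0=0x11 r1=0x10 r2=0x21 r3=0x02  N=0 Z=0
after  6: r0=0x11 r1=0x31 r2=0x21 r3=0x02  N=0 Z=0
after  7: r0=0x11 r1=0x31 r2=0x42 r3=0x02  N=0 Z=0
after  8: r0=0x11 r1=0x31 r2=0x73 r3=0x02  N=0 Z=0
-- IRQ taken; context saved, return-PC = 9 --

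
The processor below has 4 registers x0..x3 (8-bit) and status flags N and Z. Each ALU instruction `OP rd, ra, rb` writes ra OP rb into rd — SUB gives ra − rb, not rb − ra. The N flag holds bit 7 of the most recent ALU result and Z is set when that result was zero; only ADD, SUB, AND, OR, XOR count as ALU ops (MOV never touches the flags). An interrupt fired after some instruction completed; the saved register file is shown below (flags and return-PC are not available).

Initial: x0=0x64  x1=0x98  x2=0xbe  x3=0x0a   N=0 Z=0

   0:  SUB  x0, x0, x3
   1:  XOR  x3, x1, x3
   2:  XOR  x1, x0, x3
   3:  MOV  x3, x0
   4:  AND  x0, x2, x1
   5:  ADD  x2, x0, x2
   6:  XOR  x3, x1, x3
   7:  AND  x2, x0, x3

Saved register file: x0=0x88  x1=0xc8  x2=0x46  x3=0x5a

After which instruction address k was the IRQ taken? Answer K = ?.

after  0: x0=0x5a x1=0x98 x2=0xbe x3=0x0a  N=0 Z=0
after  1: x0=0x5a x1=0x98 x2=0xbe x3=0x92  N=1 Z=0
after  2: x0=0x5a x1=0xc8 x2=0xbe x3=0x92  N=1 Z=0
after  3: x0=0x5a x1=0xc8 x2=0xbe x3=0x5a  N=1 Z=0
after  4: x0=0x88 x1=0xc8 x2=0xbe x3=0x5a  N=1 Z=0
after  5: x0=0x88 x1=0xc8 x2=0x46 x3=0x5a  N=0 Z=0
-- IRQ taken; context saved, return-PC = 6 --

K = 5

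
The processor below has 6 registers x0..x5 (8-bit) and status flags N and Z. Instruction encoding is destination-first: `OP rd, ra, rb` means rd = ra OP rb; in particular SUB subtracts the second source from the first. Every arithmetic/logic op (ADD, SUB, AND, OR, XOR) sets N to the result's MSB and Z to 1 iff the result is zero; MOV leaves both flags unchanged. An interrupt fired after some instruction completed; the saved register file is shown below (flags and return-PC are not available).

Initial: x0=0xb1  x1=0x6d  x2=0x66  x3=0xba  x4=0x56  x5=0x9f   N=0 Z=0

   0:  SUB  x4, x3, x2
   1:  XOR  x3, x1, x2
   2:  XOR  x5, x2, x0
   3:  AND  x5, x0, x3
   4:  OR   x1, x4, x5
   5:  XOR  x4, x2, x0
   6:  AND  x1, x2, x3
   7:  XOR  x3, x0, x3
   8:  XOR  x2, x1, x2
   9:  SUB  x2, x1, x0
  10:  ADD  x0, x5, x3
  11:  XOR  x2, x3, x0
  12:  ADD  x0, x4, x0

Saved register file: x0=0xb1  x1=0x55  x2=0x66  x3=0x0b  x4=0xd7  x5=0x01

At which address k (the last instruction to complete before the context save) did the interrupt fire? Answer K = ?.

K = 5

after  0: x0=0xb1 x1=0x6d x2=0x66 x3=0xba x4=0x54 x5=0x9f  N=0 Z=0
after  1: x0=0xb1 x1=0x6d x2=0x66 x3=0x0b x4=0x54 x5=0x9f  N=0 Z=0
after  2: x0=0xb1 x1=0x6d x2=0x66 x3=0x0b x4=0x54 x5=0xd7  N=1 Z=0
after  3: x0=0xb1 x1=0x6d x2=0x66 x3=0x0b x4=0x54 x5=0x01  N=0 Z=0
after  4: x0=0xb1 x1=0x55 x2=0x66 x3=0x0b x4=0x54 x5=0x01  N=0 Z=0
after  5: x0=0xb1 x1=0x55 x2=0x66 x3=0x0b x4=0xd7 x5=0x01  N=1 Z=0
-- IRQ taken; context saved, return-PC = 6 --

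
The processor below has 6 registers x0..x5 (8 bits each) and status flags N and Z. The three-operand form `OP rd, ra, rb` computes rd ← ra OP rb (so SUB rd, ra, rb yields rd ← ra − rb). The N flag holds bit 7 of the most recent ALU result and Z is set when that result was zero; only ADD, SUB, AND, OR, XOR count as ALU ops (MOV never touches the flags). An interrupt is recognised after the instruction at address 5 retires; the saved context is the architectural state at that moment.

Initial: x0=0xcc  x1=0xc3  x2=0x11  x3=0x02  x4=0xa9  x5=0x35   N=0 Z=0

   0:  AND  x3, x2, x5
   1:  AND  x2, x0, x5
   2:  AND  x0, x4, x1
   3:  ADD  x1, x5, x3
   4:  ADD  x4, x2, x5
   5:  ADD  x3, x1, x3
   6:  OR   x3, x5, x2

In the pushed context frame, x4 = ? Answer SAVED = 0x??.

after  0: x0=0xcc x1=0xc3 x2=0x11 x3=0x11 x4=0xa9 x5=0x35  N=0 Z=0
after  1: x0=0xcc x1=0xc3 x2=0x04 x3=0x11 x4=0xa9 x5=0x35  N=0 Z=0
after  2: x0=0x81 x1=0xc3 x2=0x04 x3=0x11 x4=0xa9 x5=0x35  N=1 Z=0
after  3: x0=0x81 x1=0x46 x2=0x04 x3=0x11 x4=0xa9 x5=0x35  N=0 Z=0
after  4: x0=0x81 x1=0x46 x2=0x04 x3=0x11 x4=0x39 x5=0x35  N=0 Z=0
after  5: x0=0x81 x1=0x46 x2=0x04 x3=0x57 x4=0x39 x5=0x35  N=0 Z=0
-- IRQ taken; context saved, return-PC = 6 --

SAVED = 0x39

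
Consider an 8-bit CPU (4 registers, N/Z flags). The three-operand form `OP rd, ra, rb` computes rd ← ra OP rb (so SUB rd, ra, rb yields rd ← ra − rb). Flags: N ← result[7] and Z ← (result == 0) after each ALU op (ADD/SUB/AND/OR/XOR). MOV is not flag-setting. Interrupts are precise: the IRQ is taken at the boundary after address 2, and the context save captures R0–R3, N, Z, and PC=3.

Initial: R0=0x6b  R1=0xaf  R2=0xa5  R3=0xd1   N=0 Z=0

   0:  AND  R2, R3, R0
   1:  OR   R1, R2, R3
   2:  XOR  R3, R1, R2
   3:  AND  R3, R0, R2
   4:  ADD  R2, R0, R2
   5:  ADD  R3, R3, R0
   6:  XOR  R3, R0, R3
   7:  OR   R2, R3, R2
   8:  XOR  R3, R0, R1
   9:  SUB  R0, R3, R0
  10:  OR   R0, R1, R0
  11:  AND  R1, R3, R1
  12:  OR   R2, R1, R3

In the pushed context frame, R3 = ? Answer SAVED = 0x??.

SAVED = 0x90

after  0: R0=0x6b R1=0xaf R2=0x41 R3=0xd1  N=0 Z=0
after  1: R0=0x6b R1=0xd1 R2=0x41 R3=0xd1  N=1 Z=0
after  2: R0=0x6b R1=0xd1 R2=0x41 R3=0x90  N=1 Z=0
-- IRQ taken; context saved, return-PC = 3 --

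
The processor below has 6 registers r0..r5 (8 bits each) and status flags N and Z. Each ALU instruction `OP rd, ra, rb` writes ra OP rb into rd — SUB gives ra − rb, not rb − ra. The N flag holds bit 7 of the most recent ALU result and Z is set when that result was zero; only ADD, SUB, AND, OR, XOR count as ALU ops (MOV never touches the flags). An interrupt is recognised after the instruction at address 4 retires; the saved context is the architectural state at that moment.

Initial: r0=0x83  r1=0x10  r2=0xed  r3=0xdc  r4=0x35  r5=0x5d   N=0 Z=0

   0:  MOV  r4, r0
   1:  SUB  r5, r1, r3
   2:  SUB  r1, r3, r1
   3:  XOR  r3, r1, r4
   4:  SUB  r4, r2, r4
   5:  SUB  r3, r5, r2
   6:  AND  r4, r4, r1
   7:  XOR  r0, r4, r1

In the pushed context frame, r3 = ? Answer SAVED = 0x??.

after  0: r0=0x83 r1=0x10 r2=0xed r3=0xdc r4=0x83 r5=0x5d  N=0 Z=0
after  1: r0=0x83 r1=0x10 r2=0xed r3=0xdc r4=0x83 r5=0x34  N=0 Z=0
after  2: r0=0x83 r1=0xcc r2=0xed r3=0xdc r4=0x83 r5=0x34  N=1 Z=0
after  3: r0=0x83 r1=0xcc r2=0xed r3=0x4f r4=0x83 r5=0x34  N=0 Z=0
after  4: r0=0x83 r1=0xcc r2=0xed r3=0x4f r4=0x6a r5=0x34  N=0 Z=0
-- IRQ taken; context saved, return-PC = 5 --

SAVED = 0x4f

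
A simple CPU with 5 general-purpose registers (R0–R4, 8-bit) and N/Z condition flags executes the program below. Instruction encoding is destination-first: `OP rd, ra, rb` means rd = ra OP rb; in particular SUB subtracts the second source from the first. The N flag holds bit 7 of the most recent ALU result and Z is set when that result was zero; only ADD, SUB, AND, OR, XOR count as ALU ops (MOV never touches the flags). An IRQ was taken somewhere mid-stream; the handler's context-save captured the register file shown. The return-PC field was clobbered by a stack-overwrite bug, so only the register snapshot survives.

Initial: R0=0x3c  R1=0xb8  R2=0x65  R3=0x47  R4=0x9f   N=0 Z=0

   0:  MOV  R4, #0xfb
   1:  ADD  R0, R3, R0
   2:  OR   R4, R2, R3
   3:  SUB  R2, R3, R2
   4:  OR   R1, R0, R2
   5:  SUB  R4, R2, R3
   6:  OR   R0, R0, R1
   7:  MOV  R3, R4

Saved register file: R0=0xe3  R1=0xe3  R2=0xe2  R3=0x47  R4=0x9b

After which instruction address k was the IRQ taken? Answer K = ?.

K = 6

after  0: R0=0x3c R1=0xb8 R2=0x65 R3=0x47 R4=0xfb  N=0 Z=0
after  1: R0=0x83 R1=0xb8 R2=0x65 R3=0x47 R4=0xfb  N=1 Z=0
after  2: R0=0x83 R1=0xb8 R2=0x65 R3=0x47 R4=0x67  N=0 Z=0
after  3: R0=0x83 R1=0xb8 R2=0xe2 R3=0x47 R4=0x67  N=1 Z=0
after  4: R0=0x83 R1=0xe3 R2=0xe2 R3=0x47 R4=0x67  N=1 Z=0
after  5: R0=0x83 R1=0xe3 R2=0xe2 R3=0x47 R4=0x9b  N=1 Z=0
after  6: R0=0xe3 R1=0xe3 R2=0xe2 R3=0x47 R4=0x9b  N=1 Z=0
-- IRQ taken; context saved, return-PC = 7 --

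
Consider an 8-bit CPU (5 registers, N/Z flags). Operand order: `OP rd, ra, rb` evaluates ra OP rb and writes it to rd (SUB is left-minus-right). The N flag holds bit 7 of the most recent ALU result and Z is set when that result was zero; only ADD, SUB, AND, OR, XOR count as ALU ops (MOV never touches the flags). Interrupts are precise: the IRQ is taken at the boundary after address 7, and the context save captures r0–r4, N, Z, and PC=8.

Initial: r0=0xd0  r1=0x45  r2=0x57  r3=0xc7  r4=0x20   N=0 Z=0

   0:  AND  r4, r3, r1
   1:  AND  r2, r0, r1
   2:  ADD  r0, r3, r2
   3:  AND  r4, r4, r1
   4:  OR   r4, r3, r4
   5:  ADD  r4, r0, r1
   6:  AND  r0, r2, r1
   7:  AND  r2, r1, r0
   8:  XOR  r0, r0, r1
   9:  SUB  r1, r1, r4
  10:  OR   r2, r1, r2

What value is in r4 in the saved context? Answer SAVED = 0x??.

after  0: r0=0xd0 r1=0x45 r2=0x57 r3=0xc7 r4=0x45  N=0 Z=0
after  1: r0=0xd0 r1=0x45 r2=0x40 r3=0xc7 r4=0x45  N=0 Z=0
after  2: r0=0x07 r1=0x45 r2=0x40 r3=0xc7 r4=0x45  N=0 Z=0
after  3: r0=0x07 r1=0x45 r2=0x40 r3=0xc7 r4=0x45  N=0 Z=0
after  4: r0=0x07 r1=0x45 r2=0x40 r3=0xc7 r4=0xc7  N=1 Z=0
after  5: r0=0x07 r1=0x45 r2=0x40 r3=0xc7 r4=0x4c  N=0 Z=0
after  6: r0=0x40 r1=0x45 r2=0x40 r3=0xc7 r4=0x4c  N=0 Z=0
after  7: r0=0x40 r1=0x45 r2=0x40 r3=0xc7 r4=0x4c  N=0 Z=0
-- IRQ taken; context saved, return-PC = 8 --

SAVED = 0x4c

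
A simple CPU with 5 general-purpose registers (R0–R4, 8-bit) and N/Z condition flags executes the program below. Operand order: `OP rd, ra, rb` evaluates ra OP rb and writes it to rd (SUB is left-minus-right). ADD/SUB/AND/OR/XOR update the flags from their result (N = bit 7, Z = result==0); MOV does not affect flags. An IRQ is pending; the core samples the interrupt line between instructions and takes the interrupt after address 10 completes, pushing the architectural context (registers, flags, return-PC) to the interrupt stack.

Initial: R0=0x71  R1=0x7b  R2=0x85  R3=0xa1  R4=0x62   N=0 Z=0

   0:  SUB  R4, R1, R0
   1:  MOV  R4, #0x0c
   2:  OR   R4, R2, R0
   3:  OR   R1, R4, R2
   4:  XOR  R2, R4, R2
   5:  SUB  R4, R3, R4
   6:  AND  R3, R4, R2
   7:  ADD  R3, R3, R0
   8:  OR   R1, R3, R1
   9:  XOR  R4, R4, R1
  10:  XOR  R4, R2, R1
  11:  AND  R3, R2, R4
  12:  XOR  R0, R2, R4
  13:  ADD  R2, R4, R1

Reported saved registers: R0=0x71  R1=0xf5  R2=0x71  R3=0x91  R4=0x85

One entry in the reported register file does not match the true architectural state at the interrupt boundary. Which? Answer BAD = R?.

BAD = R2

after  0: R0=0x71 R1=0x7b R2=0x85 R3=0xa1 R4=0x0a  N=0 Z=0
after  1: R0=0x71 R1=0x7b R2=0x85 R3=0xa1 R4=0x0c  N=0 Z=0
after  2: R0=0x71 R1=0x7b R2=0x85 R3=0xa1 R4=0xf5  N=1 Z=0
after  3: R0=0x71 R1=0xf5 R2=0x85 R3=0xa1 R4=0xf5  N=1 Z=0
after  4: R0=0x71 R1=0xf5 R2=0x70 R3=0xa1 R4=0xf5  N=0 Z=0
after  5: R0=0x71 R1=0xf5 R2=0x70 R3=0xa1 R4=0xac  N=1 Z=0
after  6: R0=0x71 R1=0xf5 R2=0x70 R3=0x20 R4=0xac  N=0 Z=0
after  7: R0=0x71 R1=0xf5 R2=0x70 R3=0x91 R4=0xac  N=1 Z=0
after  8: R0=0x71 R1=0xf5 R2=0x70 R3=0x91 R4=0xac  N=1 Z=0
after  9: R0=0x71 R1=0xf5 R2=0x70 R3=0x91 R4=0x59  N=0 Z=0
after 10: R0=0x71 R1=0xf5 R2=0x70 R3=0x91 R4=0x85  N=1 Z=0
-- IRQ taken; context saved, return-PC = 11 --
mismatch: R2: reported 0x71 vs actual 0x70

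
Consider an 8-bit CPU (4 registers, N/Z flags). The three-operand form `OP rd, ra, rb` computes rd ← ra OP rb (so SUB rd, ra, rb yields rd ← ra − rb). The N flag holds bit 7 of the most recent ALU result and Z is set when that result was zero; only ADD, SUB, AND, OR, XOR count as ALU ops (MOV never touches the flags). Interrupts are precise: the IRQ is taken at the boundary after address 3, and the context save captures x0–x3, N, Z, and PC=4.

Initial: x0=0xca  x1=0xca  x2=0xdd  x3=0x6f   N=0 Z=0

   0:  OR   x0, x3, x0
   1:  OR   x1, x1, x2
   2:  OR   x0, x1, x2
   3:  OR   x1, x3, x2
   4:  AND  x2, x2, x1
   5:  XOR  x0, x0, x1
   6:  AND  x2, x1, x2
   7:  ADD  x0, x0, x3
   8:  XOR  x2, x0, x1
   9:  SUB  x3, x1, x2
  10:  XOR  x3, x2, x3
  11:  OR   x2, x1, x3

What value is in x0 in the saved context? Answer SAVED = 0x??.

SAVED = 0xdf

after  0: x0=0xef x1=0xca x2=0xdd x3=0x6f  N=1 Z=0
after  1: x0=0xef x1=0xdf x2=0xdd x3=0x6f  N=1 Z=0
after  2: x0=0xdf x1=0xdf x2=0xdd x3=0x6f  N=1 Z=0
after  3: x0=0xdf x1=0xff x2=0xdd x3=0x6f  N=1 Z=0
-- IRQ taken; context saved, return-PC = 4 --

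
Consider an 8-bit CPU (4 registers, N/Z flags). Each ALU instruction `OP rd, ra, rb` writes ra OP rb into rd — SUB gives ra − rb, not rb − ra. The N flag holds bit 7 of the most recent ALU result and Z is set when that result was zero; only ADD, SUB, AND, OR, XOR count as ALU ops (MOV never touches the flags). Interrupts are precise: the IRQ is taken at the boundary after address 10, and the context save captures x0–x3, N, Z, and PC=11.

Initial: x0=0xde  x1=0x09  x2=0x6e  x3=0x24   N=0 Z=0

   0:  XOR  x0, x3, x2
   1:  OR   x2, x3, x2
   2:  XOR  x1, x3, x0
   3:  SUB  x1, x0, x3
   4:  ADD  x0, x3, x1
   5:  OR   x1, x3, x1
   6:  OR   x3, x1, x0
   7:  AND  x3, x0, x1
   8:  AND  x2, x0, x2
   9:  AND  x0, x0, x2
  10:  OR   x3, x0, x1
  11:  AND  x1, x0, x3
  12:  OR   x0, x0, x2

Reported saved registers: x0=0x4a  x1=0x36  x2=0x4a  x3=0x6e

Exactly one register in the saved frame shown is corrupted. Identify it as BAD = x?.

BAD = x1

after  0: x0=0x4a x1=0x09 x2=0x6e x3=0x24  N=0 Z=0
after  1: x0=0x4a x1=0x09 x2=0x6e x3=0x24  N=0 Z=0
after  2: x0=0x4a x1=0x6e x2=0x6e x3=0x24  N=0 Z=0
after  3: x0=0x4a x1=0x26 x2=0x6e x3=0x24  N=0 Z=0
after  4: x0=0x4a x1=0x26 x2=0x6e x3=0x24  N=0 Z=0
after  5: x0=0x4a x1=0x26 x2=0x6e x3=0x24  N=0 Z=0
after  6: x0=0x4a x1=0x26 x2=0x6e x3=0x6e  N=0 Z=0
after  7: x0=0x4a x1=0x26 x2=0x6e x3=0x02  N=0 Z=0
after  8: x0=0x4a x1=0x26 x2=0x4a x3=0x02  N=0 Z=0
after  9: x0=0x4a x1=0x26 x2=0x4a x3=0x02  N=0 Z=0
after 10: x0=0x4a x1=0x26 x2=0x4a x3=0x6e  N=0 Z=0
-- IRQ taken; context saved, return-PC = 11 --
mismatch: x1: reported 0x36 vs actual 0x26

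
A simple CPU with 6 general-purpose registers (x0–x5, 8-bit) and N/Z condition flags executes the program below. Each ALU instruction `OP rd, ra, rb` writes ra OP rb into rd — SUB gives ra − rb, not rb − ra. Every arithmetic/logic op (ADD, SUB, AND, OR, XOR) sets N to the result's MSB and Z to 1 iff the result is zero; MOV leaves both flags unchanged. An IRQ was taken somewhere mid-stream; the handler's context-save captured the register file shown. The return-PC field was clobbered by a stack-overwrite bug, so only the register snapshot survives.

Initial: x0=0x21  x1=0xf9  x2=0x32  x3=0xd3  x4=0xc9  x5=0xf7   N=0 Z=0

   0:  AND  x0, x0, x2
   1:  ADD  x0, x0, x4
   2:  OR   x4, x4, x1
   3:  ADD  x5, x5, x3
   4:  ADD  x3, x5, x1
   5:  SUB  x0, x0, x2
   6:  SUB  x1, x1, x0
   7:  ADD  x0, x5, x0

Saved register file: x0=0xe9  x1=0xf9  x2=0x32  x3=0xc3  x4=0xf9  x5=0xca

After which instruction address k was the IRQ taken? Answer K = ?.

after  0: x0=0x20 x1=0xf9 x2=0x32 x3=0xd3 x4=0xc9 x5=0xf7  N=0 Z=0
after  1: x0=0xe9 x1=0xf9 x2=0x32 x3=0xd3 x4=0xc9 x5=0xf7  N=1 Z=0
after  2: x0=0xe9 x1=0xf9 x2=0x32 x3=0xd3 x4=0xf9 x5=0xf7  N=1 Z=0
after  3: x0=0xe9 x1=0xf9 x2=0x32 x3=0xd3 x4=0xf9 x5=0xca  N=1 Z=0
after  4: x0=0xe9 x1=0xf9 x2=0x32 x3=0xc3 x4=0xf9 x5=0xca  N=1 Z=0
-- IRQ taken; context saved, return-PC = 5 --

K = 4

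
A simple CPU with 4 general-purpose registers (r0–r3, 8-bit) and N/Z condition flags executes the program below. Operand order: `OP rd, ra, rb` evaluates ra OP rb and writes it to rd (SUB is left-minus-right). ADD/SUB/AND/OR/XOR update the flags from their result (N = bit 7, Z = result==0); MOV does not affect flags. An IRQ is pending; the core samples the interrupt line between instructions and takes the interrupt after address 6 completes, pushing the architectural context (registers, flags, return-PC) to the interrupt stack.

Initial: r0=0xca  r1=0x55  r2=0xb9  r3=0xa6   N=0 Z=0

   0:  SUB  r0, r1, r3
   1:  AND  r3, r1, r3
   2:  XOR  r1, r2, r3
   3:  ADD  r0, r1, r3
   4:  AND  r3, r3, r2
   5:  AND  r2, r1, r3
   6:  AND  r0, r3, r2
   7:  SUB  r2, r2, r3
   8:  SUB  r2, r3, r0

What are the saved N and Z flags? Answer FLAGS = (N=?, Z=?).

after  0: r0=0xaf r1=0x55 r2=0xb9 r3=0xa6  N=1 Z=0
after  1: r0=0xaf r1=0x55 r2=0xb9 r3=0x04  N=0 Z=0
after  2: r0=0xaf r1=0xbd r2=0xb9 r3=0x04  N=1 Z=0
after  3: r0=0xc1 r1=0xbd r2=0xb9 r3=0x04  N=1 Z=0
after  4: r0=0xc1 r1=0xbd r2=0xb9 r3=0x00  N=0 Z=1
after  5: r0=0xc1 r1=0xbd r2=0x00 r3=0x00  N=0 Z=1
after  6: r0=0x00 r1=0xbd r2=0x00 r3=0x00  N=0 Z=1
-- IRQ taken; context saved, return-PC = 7 --

FLAGS = (N=0, Z=1)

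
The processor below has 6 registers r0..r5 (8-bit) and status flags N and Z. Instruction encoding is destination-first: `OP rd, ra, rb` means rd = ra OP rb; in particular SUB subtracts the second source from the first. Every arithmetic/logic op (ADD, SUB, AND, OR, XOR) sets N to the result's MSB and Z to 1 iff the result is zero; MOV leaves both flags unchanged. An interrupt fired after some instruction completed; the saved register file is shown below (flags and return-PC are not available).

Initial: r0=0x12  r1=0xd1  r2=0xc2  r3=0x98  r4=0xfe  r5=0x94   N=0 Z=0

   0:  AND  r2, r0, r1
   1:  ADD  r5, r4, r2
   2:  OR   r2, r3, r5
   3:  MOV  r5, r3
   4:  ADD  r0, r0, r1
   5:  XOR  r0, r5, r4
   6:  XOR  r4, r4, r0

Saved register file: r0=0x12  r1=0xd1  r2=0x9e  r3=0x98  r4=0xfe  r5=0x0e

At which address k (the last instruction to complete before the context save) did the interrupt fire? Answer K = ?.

after  0: r0=0x12 r1=0xd1 r2=0x10 r3=0x98 r4=0xfe r5=0x94  N=0 Z=0
after  1: r0=0x12 r1=0xd1 r2=0x10 r3=0x98 r4=0xfe r5=0x0e  N=0 Z=0
after  2: r0=0x12 r1=0xd1 r2=0x9e r3=0x98 r4=0xfe r5=0x0e  N=1 Z=0
-- IRQ taken; context saved, return-PC = 3 --

K = 2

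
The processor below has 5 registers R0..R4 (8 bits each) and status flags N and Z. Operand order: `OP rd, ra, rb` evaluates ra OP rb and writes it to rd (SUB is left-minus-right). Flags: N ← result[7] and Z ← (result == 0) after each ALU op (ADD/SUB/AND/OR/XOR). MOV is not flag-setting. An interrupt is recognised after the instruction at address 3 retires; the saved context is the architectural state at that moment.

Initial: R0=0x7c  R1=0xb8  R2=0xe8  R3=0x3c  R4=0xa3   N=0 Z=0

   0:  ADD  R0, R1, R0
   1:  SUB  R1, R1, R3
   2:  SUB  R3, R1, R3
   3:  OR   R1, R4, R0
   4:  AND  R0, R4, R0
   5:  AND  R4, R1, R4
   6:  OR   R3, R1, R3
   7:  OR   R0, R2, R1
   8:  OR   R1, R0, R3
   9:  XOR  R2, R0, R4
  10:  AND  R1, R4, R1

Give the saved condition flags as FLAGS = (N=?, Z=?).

FLAGS = (N=1, Z=0)

after  0: R0=0x34 R1=0xb8 R2=0xe8 R3=0x3c R4=0xa3  N=0 Z=0
after  1: R0=0x34 R1=0x7c R2=0xe8 R3=0x3c R4=0xa3  N=0 Z=0
after  2: R0=0x34 R1=0x7c R2=0xe8 R3=0x40 R4=0xa3  N=0 Z=0
after  3: R0=0x34 R1=0xb7 R2=0xe8 R3=0x40 R4=0xa3  N=1 Z=0
-- IRQ taken; context saved, return-PC = 4 --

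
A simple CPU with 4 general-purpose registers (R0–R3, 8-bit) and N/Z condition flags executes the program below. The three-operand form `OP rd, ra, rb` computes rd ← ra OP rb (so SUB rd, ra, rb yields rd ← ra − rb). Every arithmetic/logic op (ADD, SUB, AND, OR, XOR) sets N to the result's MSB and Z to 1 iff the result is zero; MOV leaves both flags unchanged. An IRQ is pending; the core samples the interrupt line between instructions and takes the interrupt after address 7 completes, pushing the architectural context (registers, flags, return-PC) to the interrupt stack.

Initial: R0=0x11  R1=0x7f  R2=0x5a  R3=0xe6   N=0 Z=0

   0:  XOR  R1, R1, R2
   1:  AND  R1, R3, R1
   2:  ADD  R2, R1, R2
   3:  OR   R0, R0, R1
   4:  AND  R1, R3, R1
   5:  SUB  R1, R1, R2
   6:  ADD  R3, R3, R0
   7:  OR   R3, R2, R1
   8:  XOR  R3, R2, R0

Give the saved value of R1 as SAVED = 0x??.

SAVED = 0xa6

after  0: R0=0x11 R1=0x25 R2=0x5a R3=0xe6  N=0 Z=0
after  1: R0=0x11 R1=0x24 R2=0x5a R3=0xe6  N=0 Z=0
after  2: R0=0x11 R1=0x24 R2=0x7e R3=0xe6  N=0 Z=0
after  3: R0=0x35 R1=0x24 R2=0x7e R3=0xe6  N=0 Z=0
after  4: R0=0x35 R1=0x24 R2=0x7e R3=0xe6  N=0 Z=0
after  5: R0=0x35 R1=0xa6 R2=0x7e R3=0xe6  N=1 Z=0
after  6: R0=0x35 R1=0xa6 R2=0x7e R3=0x1b  N=0 Z=0
after  7: R0=0x35 R1=0xa6 R2=0x7e R3=0xfe  N=1 Z=0
-- IRQ taken; context saved, return-PC = 8 --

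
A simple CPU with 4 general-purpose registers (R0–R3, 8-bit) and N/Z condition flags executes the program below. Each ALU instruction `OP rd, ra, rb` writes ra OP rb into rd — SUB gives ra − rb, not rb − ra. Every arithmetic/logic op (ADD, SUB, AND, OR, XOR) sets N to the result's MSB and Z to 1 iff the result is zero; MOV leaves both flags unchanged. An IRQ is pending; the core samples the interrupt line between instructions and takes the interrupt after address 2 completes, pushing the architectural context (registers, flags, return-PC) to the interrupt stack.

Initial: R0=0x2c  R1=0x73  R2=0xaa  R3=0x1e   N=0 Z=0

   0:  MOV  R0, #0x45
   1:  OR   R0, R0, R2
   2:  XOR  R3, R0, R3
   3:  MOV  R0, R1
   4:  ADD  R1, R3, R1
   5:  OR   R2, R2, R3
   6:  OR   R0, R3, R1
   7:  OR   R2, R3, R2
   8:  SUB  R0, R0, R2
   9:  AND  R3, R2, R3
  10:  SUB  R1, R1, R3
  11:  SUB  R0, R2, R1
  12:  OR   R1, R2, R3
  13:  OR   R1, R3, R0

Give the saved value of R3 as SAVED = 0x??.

after  0: R0=0x45 R1=0x73 R2=0xaa R3=0x1e  N=0 Z=0
after  1: R0=0xef R1=0x73 R2=0xaa R3=0x1e  N=1 Z=0
after  2: R0=0xef R1=0x73 R2=0xaa R3=0xf1  N=1 Z=0
-- IRQ taken; context saved, return-PC = 3 --

SAVED = 0xf1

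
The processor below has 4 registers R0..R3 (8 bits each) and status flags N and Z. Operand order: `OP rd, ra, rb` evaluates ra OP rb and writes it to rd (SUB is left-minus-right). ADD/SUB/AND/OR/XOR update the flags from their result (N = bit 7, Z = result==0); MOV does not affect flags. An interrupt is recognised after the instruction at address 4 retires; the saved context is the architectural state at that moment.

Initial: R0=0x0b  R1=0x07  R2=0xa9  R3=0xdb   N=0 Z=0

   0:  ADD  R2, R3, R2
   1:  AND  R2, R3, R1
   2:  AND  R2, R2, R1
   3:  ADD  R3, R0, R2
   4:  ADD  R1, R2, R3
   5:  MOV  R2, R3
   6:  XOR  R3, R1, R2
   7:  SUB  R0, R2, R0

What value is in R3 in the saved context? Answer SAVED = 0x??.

after  0: R0=0x0b R1=0x07 R2=0x84 R3=0xdb  N=1 Z=0
after  1: R0=0x0b R1=0x07 R2=0x03 R3=0xdb  N=0 Z=0
after  2: R0=0x0b R1=0x07 R2=0x03 R3=0xdb  N=0 Z=0
after  3: R0=0x0b R1=0x07 R2=0x03 R3=0x0e  N=0 Z=0
after  4: R0=0x0b R1=0x11 R2=0x03 R3=0x0e  N=0 Z=0
-- IRQ taken; context saved, return-PC = 5 --

SAVED = 0x0e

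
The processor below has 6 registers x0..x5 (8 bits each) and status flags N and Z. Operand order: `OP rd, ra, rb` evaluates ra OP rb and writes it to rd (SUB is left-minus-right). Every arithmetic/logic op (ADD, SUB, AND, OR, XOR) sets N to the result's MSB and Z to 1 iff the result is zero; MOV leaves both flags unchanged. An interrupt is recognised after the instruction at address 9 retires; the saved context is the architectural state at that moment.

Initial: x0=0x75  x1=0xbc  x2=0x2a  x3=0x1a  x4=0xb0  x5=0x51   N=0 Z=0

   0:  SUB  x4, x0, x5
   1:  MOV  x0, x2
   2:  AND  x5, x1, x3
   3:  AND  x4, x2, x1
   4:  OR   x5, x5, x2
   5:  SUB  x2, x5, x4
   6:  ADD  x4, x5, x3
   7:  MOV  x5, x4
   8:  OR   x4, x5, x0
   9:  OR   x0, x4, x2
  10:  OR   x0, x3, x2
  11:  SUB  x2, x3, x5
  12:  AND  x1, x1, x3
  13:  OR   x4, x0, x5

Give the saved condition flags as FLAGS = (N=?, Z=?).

after  0: x0=0x75 x1=0xbc x2=0x2a x3=0x1a x4=0x24 x5=0x51  N=0 Z=0
after  1: x0=0x2a x1=0xbc x2=0x2a x3=0x1a x4=0x24 x5=0x51  N=0 Z=0
after  2: x0=0x2a x1=0xbc x2=0x2a x3=0x1a x4=0x24 x5=0x18  N=0 Z=0
after  3: x0=0x2a x1=0xbc x2=0x2a x3=0x1a x4=0x28 x5=0x18  N=0 Z=0
after  4: x0=0x2a x1=0xbc x2=0x2a x3=0x1a x4=0x28 x5=0x3a  N=0 Z=0
after  5: x0=0x2a x1=0xbc x2=0x12 x3=0x1a x4=0x28 x5=0x3a  N=0 Z=0
after  6: x0=0x2a x1=0xbc x2=0x12 x3=0x1a x4=0x54 x5=0x3a  N=0 Z=0
after  7: x0=0x2a x1=0xbc x2=0x12 x3=0x1a x4=0x54 x5=0x54  N=0 Z=0
after  8: x0=0x2a x1=0xbc x2=0x12 x3=0x1a x4=0x7e x5=0x54  N=0 Z=0
after  9: x0=0x7e x1=0xbc x2=0x12 x3=0x1a x4=0x7e x5=0x54  N=0 Z=0
-- IRQ taken; context saved, return-PC = 10 --

FLAGS = (N=0, Z=0)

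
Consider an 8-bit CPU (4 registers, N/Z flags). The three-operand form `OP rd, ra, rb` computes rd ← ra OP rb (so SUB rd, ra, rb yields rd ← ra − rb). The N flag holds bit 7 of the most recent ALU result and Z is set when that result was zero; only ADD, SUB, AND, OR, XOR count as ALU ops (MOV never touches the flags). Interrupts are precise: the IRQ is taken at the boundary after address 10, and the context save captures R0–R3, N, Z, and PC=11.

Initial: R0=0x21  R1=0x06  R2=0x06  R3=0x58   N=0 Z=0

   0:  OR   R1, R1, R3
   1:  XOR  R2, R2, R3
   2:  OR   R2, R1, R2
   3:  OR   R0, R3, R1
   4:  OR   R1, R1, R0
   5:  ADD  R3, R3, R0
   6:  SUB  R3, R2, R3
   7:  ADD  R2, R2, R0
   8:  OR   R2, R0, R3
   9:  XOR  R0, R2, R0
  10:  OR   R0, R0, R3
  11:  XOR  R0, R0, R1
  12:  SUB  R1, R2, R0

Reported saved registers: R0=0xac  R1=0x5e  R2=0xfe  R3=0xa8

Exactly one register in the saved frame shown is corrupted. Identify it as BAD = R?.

after  0: R0=0x21 R1=0x5e R2=0x06 R3=0x58  N=0 Z=0
after  1: R0=0x21 R1=0x5e R2=0x5e R3=0x58  N=0 Z=0
after  2: R0=0x21 R1=0x5e R2=0x5e R3=0x58  N=0 Z=0
after  3: R0=0x5e R1=0x5e R2=0x5e R3=0x58  N=0 Z=0
after  4: R0=0x5e R1=0x5e R2=0x5e R3=0x58  N=0 Z=0
after  5: R0=0x5e R1=0x5e R2=0x5e R3=0xb6  N=1 Z=0
after  6: R0=0x5e R1=0x5e R2=0x5e R3=0xa8  N=1 Z=0
after  7: R0=0x5e R1=0x5e R2=0xbc R3=0xa8  N=1 Z=0
after  8: R0=0x5e R1=0x5e R2=0xfe R3=0xa8  N=1 Z=0
after  9: R0=0xa0 R1=0x5e R2=0xfe R3=0xa8  N=1 Z=0
after 10: R0=0xa8 R1=0x5e R2=0xfe R3=0xa8  N=1 Z=0
-- IRQ taken; context saved, return-PC = 11 --
mismatch: R0: reported 0xac vs actual 0xa8

BAD = R0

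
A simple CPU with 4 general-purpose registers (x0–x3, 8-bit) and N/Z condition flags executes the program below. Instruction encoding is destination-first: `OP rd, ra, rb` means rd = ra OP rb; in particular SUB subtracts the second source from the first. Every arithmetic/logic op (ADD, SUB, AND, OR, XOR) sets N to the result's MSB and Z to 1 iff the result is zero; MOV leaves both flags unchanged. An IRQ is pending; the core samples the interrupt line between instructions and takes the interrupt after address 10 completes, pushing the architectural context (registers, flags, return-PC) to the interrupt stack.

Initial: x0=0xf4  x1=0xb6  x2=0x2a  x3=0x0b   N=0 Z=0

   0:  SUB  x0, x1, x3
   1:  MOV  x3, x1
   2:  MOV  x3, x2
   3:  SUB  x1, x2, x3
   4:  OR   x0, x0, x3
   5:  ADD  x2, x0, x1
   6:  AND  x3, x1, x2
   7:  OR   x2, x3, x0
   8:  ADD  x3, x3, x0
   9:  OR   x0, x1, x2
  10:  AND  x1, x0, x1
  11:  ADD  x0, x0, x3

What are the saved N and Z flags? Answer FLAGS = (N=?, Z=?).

after  0: x0=0xab x1=0xb6 x2=0x2a x3=0x0b  N=1 Z=0
after  1: x0=0xab x1=0xb6 x2=0x2a x3=0xb6  N=1 Z=0
after  2: x0=0xab x1=0xb6 x2=0x2a x3=0x2a  N=1 Z=0
after  3: x0=0xab x1=0x00 x2=0x2a x3=0x2a  N=0 Z=1
after  4: x0=0xab x1=0x00 x2=0x2a x3=0x2a  N=1 Z=0
after  5: x0=0xab x1=0x00 x2=0xab x3=0x2a  N=1 Z=0
after  6: x0=0xab x1=0x00 x2=0xab x3=0x00  N=0 Z=1
after  7: x0=0xab x1=0x00 x2=0xab x3=0x00  N=1 Z=0
after  8: x0=0xab x1=0x00 x2=0xab x3=0xab  N=1 Z=0
after  9: x0=0xab x1=0x00 x2=0xab x3=0xab  N=1 Z=0
after 10: x0=0xab x1=0x00 x2=0xab x3=0xab  N=0 Z=1
-- IRQ taken; context saved, return-PC = 11 --

FLAGS = (N=0, Z=1)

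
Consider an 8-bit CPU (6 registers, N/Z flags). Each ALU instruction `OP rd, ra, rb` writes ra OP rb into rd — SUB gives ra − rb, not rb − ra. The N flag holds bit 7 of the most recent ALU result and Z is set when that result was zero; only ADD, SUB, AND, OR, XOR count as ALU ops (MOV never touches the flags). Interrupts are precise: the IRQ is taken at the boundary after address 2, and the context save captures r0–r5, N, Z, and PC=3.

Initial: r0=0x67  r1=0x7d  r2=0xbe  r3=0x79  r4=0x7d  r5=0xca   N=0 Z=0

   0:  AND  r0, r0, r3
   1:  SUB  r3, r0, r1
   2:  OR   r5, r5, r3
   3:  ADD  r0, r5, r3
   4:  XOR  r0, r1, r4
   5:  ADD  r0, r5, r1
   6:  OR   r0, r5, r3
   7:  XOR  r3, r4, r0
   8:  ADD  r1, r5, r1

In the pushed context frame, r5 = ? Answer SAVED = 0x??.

SAVED = 0xee

after  0: r0=0x61 r1=0x7d r2=0xbe r3=0x79 r4=0x7d r5=0xca  N=0 Z=0
after  1: r0=0x61 r1=0x7d r2=0xbe r3=0xe4 r4=0x7d r5=0xca  N=1 Z=0
after  2: r0=0x61 r1=0x7d r2=0xbe r3=0xe4 r4=0x7d r5=0xee  N=1 Z=0
-- IRQ taken; context saved, return-PC = 3 --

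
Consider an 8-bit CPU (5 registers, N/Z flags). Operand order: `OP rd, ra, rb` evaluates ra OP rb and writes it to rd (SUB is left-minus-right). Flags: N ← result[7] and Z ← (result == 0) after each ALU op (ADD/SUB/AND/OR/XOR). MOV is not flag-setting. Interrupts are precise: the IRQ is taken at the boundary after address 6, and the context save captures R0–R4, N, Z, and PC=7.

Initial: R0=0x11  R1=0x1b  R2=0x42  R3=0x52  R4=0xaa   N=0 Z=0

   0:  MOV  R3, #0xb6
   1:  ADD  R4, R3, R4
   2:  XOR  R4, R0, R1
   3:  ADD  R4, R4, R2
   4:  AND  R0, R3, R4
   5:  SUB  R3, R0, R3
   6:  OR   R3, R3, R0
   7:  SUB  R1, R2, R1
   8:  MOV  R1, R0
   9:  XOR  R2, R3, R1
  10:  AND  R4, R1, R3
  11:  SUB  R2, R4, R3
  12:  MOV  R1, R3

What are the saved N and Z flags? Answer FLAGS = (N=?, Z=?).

FLAGS = (N=0, Z=0)

after  0: R0=0x11 R1=0x1b R2=0x42 R3=0xb6 R4=0xaa  N=0 Z=0
after  1: R0=0x11 R1=0x1b R2=0x42 R3=0xb6 R4=0x60  N=0 Z=0
after  2: R0=0x11 R1=0x1b R2=0x42 R3=0xb6 R4=0x0a  N=0 Z=0
after  3: R0=0x11 R1=0x1b R2=0x42 R3=0xb6 R4=0x4c  N=0 Z=0
after  4: R0=0x04 R1=0x1b R2=0x42 R3=0xb6 R4=0x4c  N=0 Z=0
after  5: R0=0x04 R1=0x1b R2=0x42 R3=0x4e R4=0x4c  N=0 Z=0
after  6: R0=0x04 R1=0x1b R2=0x42 R3=0x4e R4=0x4c  N=0 Z=0
-- IRQ taken; context saved, return-PC = 7 --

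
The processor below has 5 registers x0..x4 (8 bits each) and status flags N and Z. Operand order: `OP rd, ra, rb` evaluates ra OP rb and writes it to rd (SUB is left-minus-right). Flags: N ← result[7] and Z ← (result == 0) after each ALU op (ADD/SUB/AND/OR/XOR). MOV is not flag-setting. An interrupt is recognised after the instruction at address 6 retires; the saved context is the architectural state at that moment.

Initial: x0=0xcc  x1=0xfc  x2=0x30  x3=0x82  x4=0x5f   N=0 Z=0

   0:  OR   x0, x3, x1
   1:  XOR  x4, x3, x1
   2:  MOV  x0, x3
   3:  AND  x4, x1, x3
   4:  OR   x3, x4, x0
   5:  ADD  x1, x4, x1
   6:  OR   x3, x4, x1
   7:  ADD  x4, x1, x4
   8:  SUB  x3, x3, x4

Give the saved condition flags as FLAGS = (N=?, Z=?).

after  0: x0=0xfe x1=0xfc x2=0x30 x3=0x82 x4=0x5f  N=1 Z=0
after  1: x0=0xfe x1=0xfc x2=0x30 x3=0x82 x4=0x7e  N=0 Z=0
after  2: x0=0x82 x1=0xfc x2=0x30 x3=0x82 x4=0x7e  N=0 Z=0
after  3: x0=0x82 x1=0xfc x2=0x30 x3=0x82 x4=0x80  N=1 Z=0
after  4: x0=0x82 x1=0xfc x2=0x30 x3=0x82 x4=0x80  N=1 Z=0
after  5: x0=0x82 x1=0x7c x2=0x30 x3=0x82 x4=0x80  N=0 Z=0
after  6: x0=0x82 x1=0x7c x2=0x30 x3=0xfc x4=0x80  N=1 Z=0
-- IRQ taken; context saved, return-PC = 7 --

FLAGS = (N=1, Z=0)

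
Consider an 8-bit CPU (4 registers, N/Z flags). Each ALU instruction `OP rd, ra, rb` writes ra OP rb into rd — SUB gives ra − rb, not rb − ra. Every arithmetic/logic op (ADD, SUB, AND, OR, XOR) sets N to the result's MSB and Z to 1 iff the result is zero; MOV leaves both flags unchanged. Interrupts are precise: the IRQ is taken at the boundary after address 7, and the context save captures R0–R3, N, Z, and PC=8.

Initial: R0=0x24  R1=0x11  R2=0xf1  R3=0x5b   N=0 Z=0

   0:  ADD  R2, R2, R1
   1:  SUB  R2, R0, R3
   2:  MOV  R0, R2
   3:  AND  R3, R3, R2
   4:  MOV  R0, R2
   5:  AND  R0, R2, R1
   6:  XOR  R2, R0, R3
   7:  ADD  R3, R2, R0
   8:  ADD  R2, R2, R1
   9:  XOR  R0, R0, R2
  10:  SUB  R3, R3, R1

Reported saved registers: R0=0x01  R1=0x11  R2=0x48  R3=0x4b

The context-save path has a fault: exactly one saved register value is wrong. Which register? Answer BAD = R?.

after  0: R0=0x24 R1=0x11 R2=0x02 R3=0x5b  N=0 Z=0
after  1: R0=0x24 R1=0x11 R2=0xc9 R3=0x5b  N=1 Z=0
after  2: R0=0xc9 R1=0x11 R2=0xc9 R3=0x5b  N=1 Z=0
after  3: R0=0xc9 R1=0x11 R2=0xc9 R3=0x49  N=0 Z=0
after  4: R0=0xc9 R1=0x11 R2=0xc9 R3=0x49  N=0 Z=0
after  5: R0=0x01 R1=0x11 R2=0xc9 R3=0x49  N=0 Z=0
after  6: R0=0x01 R1=0x11 R2=0x48 R3=0x49  N=0 Z=0
after  7: R0=0x01 R1=0x11 R2=0x48 R3=0x49  N=0 Z=0
-- IRQ taken; context saved, return-PC = 8 --
mismatch: R3: reported 0x4b vs actual 0x49

BAD = R3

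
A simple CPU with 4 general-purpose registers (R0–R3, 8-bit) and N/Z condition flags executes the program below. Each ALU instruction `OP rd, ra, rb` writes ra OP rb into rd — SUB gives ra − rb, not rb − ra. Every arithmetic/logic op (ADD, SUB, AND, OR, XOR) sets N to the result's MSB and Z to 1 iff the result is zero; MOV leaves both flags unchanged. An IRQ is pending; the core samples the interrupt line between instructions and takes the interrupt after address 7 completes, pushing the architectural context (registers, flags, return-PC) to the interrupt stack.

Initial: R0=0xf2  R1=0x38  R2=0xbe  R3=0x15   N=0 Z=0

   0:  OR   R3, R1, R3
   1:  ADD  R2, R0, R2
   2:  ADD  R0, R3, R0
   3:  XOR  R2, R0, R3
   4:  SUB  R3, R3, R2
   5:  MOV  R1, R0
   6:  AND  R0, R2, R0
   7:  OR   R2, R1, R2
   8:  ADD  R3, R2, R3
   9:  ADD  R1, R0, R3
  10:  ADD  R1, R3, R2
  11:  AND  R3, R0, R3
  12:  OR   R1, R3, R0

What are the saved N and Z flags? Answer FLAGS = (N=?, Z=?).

FLAGS = (N=0, Z=0)

after  0: R0=0xf2 R1=0x38 R2=0xbe R3=0x3d  N=0 Z=0
after  1: R0=0xf2 R1=0x38 R2=0xb0 R3=0x3d  N=1 Z=0
after  2: R0=0x2f R1=0x38 R2=0xb0 R3=0x3d  N=0 Z=0
after  3: R0=0x2f R1=0x38 R2=0x12 R3=0x3d  N=0 Z=0
after  4: R0=0x2f R1=0x38 R2=0x12 R3=0x2b  N=0 Z=0
after  5: R0=0x2f R1=0x2f R2=0x12 R3=0x2b  N=0 Z=0
after  6: R0=0x02 R1=0x2f R2=0x12 R3=0x2b  N=0 Z=0
after  7: R0=0x02 R1=0x2f R2=0x3f R3=0x2b  N=0 Z=0
-- IRQ taken; context saved, return-PC = 8 --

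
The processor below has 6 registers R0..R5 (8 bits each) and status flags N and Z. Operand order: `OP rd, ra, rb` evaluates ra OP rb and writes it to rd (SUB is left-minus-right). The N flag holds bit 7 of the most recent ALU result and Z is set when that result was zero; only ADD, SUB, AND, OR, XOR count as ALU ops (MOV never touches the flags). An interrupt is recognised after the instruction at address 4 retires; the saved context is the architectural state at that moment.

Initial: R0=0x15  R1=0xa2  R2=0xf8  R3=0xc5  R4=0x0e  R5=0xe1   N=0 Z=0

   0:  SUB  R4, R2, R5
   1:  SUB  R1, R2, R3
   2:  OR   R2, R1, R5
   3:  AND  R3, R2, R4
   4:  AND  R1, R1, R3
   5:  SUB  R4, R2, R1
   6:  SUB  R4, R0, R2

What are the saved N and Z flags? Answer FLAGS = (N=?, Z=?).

after  0: R0=0x15 R1=0xa2 R2=0xf8 R3=0xc5 R4=0x17 R5=0xe1  N=0 Z=0
after  1: R0=0x15 R1=0x33 R2=0xf8 R3=0xc5 R4=0x17 R5=0xe1  N=0 Z=0
after  2: R0=0x15 R1=0x33 R2=0xf3 R3=0xc5 R4=0x17 R5=0xe1  N=1 Z=0
after  3: R0=0x15 R1=0x33 R2=0xf3 R3=0x13 R4=0x17 R5=0xe1  N=0 Z=0
after  4: R0=0x15 R1=0x13 R2=0xf3 R3=0x13 R4=0x17 R5=0xe1  N=0 Z=0
-- IRQ taken; context saved, return-PC = 5 --

FLAGS = (N=0, Z=0)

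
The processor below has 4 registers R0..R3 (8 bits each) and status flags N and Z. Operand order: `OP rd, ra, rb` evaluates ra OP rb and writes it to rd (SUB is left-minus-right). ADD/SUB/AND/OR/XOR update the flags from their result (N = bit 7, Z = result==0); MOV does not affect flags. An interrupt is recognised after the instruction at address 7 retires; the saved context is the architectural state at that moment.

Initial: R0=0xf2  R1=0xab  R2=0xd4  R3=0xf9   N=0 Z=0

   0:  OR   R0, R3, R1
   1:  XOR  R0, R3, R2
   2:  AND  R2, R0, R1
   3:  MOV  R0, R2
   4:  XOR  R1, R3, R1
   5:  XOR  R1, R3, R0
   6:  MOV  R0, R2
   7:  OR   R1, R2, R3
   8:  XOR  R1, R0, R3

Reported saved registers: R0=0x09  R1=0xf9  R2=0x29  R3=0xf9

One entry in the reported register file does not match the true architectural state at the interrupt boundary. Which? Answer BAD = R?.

BAD = R0

after  0: R0=0xfb R1=0xab R2=0xd4 R3=0xf9  N=1 Z=0
after  1: R0=0x2d R1=0xab R2=0xd4 R3=0xf9  N=0 Z=0
after  2: R0=0x2d R1=0xab R2=0x29 R3=0xf9  N=0 Z=0
after  3: R0=0x29 R1=0xab R2=0x29 R3=0xf9  N=0 Z=0
after  4: R0=0x29 R1=0x52 R2=0x29 R3=0xf9  N=0 Z=0
after  5: R0=0x29 R1=0xd0 R2=0x29 R3=0xf9  N=1 Z=0
after  6: R0=0x29 R1=0xd0 R2=0x29 R3=0xf9  N=1 Z=0
after  7: R0=0x29 R1=0xf9 R2=0x29 R3=0xf9  N=1 Z=0
-- IRQ taken; context saved, return-PC = 8 --
mismatch: R0: reported 0x09 vs actual 0x29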